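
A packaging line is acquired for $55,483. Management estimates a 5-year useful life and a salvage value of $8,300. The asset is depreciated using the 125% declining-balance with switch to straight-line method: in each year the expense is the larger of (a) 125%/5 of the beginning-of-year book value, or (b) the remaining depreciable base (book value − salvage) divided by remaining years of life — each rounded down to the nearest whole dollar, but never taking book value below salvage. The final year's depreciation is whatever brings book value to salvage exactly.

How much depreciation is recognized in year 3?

$7,802

Depreciable base = $55,483 − $8,300 = $47,183.
Year 1: DB = ⌊$55,483 × 125%/5⌋ = $13,870; SL = ⌊$47,183/5⌋ = $9,436 → take DB $13,870. Book value $41,613.
Year 2: DB = ⌊$41,613 × 125%/5⌋ = $10,403; SL = ⌊$33,313/4⌋ = $8,328 → take DB $10,403. Book value $31,210.
Year 3: DB = ⌊$31,210 × 125%/5⌋ = $7,802; SL = ⌊$22,910/3⌋ = $7,636 → take DB $7,802. Book value $23,408.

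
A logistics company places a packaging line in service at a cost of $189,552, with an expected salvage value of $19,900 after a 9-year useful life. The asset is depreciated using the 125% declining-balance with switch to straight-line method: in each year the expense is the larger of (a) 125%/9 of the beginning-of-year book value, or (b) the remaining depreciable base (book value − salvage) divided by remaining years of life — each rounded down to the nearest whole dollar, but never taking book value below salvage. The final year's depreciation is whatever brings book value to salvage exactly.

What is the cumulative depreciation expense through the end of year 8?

Depreciable base = $189,552 − $19,900 = $169,652.
Year 1: DB = ⌊$189,552 × 125%/9⌋ = $26,326; SL = ⌊$169,652/9⌋ = $18,850 → take DB $26,326. Book value $163,226.
Year 2: DB = ⌊$163,226 × 125%/9⌋ = $22,670; SL = ⌊$143,326/8⌋ = $17,915 → take DB $22,670. Book value $140,556.
Year 3: DB = ⌊$140,556 × 125%/9⌋ = $19,521; SL = ⌊$120,656/7⌋ = $17,236 → take DB $19,521. Book value $121,035.
Year 4: DB = ⌊$121,035 × 125%/9⌋ = $16,810; SL = ⌊$101,135/6⌋ = $16,855 → take SL $16,855. Book value $104,180.
Year 5: DB = ⌊$104,180 × 125%/9⌋ = $14,469; SL = ⌊$84,280/5⌋ = $16,856 → take SL $16,856. Book value $87,324.
Year 6: DB = ⌊$87,324 × 125%/9⌋ = $12,128; SL = ⌊$67,424/4⌋ = $16,856 → take SL $16,856. Book value $70,468.
Year 7: DB = ⌊$70,468 × 125%/9⌋ = $9,787; SL = ⌊$50,568/3⌋ = $16,856 → take SL $16,856. Book value $53,612.
Year 8: DB = ⌊$53,612 × 125%/9⌋ = $7,446; SL = ⌊$33,712/2⌋ = $16,856 → take SL $16,856. Book value $36,756.
Accumulated through year 8 = $189,552 − $36,756 = $152,796.

$152,796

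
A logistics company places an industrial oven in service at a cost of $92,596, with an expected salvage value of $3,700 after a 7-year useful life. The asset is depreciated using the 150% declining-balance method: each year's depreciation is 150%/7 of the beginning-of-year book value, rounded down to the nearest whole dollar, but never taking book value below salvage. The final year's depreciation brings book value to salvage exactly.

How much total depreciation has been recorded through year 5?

Depreciable base = $92,596 − $3,700 = $88,896.
Year 1: ⌊$92,596 × 150%/7⌋ = $19,842. Book value $72,754.
Year 2: ⌊$72,754 × 150%/7⌋ = $15,590. Book value $57,164.
Year 3: ⌊$57,164 × 150%/7⌋ = $12,249. Book value $44,915.
Year 4: ⌊$44,915 × 150%/7⌋ = $9,624. Book value $35,291.
Year 5: ⌊$35,291 × 150%/7⌋ = $7,562. Book value $27,729.
Accumulated through year 5 = $92,596 − $27,729 = $64,867.

$64,867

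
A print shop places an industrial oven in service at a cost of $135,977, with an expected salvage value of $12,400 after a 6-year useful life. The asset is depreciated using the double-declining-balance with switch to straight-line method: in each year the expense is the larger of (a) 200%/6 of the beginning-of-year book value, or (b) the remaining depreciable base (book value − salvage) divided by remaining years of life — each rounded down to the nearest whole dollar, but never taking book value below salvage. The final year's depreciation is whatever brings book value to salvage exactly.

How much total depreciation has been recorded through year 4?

Depreciable base = $135,977 − $12,400 = $123,577.
Year 1: DB = ⌊$135,977 × 200%/6⌋ = $45,325; SL = ⌊$123,577/6⌋ = $20,596 → take DB $45,325. Book value $90,652.
Year 2: DB = ⌊$90,652 × 200%/6⌋ = $30,217; SL = ⌊$78,252/5⌋ = $15,650 → take DB $30,217. Book value $60,435.
Year 3: DB = ⌊$60,435 × 200%/6⌋ = $20,145; SL = ⌊$48,035/4⌋ = $12,008 → take DB $20,145. Book value $40,290.
Year 4: DB = ⌊$40,290 × 200%/6⌋ = $13,430; SL = ⌊$27,890/3⌋ = $9,296 → take DB $13,430. Book value $26,860.
Accumulated through year 4 = $135,977 − $26,860 = $109,117.

$109,117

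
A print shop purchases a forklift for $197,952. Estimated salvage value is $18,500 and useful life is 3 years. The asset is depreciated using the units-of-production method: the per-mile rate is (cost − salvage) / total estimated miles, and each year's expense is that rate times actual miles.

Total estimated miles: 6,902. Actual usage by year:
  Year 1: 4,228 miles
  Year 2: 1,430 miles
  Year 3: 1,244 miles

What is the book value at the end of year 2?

Depreciable base = $197,952 − $18,500 = $179,452.
Rate = $179,452 / 6,902 miles = $26 per mile.
Year 1: 4,228 × $26 = $109,928. Book value $88,024.
Year 2: 1,430 × $26 = $37,180. Book value $50,844.

$50,844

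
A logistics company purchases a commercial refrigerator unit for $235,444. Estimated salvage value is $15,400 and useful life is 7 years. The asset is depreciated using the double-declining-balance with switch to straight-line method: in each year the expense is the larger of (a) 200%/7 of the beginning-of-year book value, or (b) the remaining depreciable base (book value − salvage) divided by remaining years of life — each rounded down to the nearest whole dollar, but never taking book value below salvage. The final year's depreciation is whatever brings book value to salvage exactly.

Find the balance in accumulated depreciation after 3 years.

Depreciable base = $235,444 − $15,400 = $220,044.
Year 1: DB = ⌊$235,444 × 200%/7⌋ = $67,269; SL = ⌊$220,044/7⌋ = $31,434 → take DB $67,269. Book value $168,175.
Year 2: DB = ⌊$168,175 × 200%/7⌋ = $48,050; SL = ⌊$152,775/6⌋ = $25,462 → take DB $48,050. Book value $120,125.
Year 3: DB = ⌊$120,125 × 200%/7⌋ = $34,321; SL = ⌊$104,725/5⌋ = $20,945 → take DB $34,321. Book value $85,804.
Accumulated through year 3 = $235,444 − $85,804 = $149,640.

$149,640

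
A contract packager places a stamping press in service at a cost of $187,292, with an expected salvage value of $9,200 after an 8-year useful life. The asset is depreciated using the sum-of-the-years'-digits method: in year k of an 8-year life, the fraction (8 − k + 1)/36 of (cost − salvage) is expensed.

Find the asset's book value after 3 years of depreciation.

Depreciable base = $187,292 − $9,200 = $178,092.
Sum of the years' digits = 8+7+6+5+4+3+2+1 = 36.
Year 1: $178,092 × 8/36 = $39,576. Book value $147,716.
Year 2: $178,092 × 7/36 = $34,629. Book value $113,087.
Year 3: $178,092 × 6/36 = $29,682. Book value $83,405.

$83,405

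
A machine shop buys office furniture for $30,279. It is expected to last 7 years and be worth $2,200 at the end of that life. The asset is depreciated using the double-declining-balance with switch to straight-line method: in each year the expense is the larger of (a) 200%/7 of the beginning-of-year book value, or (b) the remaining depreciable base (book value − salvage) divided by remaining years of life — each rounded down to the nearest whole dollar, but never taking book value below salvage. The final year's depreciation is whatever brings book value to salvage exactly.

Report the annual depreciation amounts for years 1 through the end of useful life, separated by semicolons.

Depreciable base = $30,279 − $2,200 = $28,079.
Year 1: DB = ⌊$30,279 × 200%/7⌋ = $8,651; SL = ⌊$28,079/7⌋ = $4,011 → take DB $8,651. Book value $21,628.
Year 2: DB = ⌊$21,628 × 200%/7⌋ = $6,179; SL = ⌊$19,428/6⌋ = $3,238 → take DB $6,179. Book value $15,449.
Year 3: DB = ⌊$15,449 × 200%/7⌋ = $4,414; SL = ⌊$13,249/5⌋ = $2,649 → take DB $4,414. Book value $11,035.
Year 4: DB = ⌊$11,035 × 200%/7⌋ = $3,152; SL = ⌊$8,835/4⌋ = $2,208 → take DB $3,152. Book value $7,883.
Year 5: DB = ⌊$7,883 × 200%/7⌋ = $2,252; SL = ⌊$5,683/3⌋ = $1,894 → take DB $2,252. Book value $5,631.
Year 6: DB = ⌊$5,631 × 200%/7⌋ = $1,608; SL = ⌊$3,431/2⌋ = $1,715 → take SL $1,715. Book value $3,916.
Year 7 (final): $3,916 − $2,200 = $1,716. Book value $2,200.

$8,651; $6,179; $4,414; $3,152; $2,252; $1,715; $1,716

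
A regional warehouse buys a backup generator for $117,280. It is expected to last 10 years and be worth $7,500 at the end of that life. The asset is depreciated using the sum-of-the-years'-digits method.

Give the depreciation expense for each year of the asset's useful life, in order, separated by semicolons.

$19,960; $17,964; $15,968; $13,972; $11,976; $9,980; $7,984; $5,988; $3,992; $1,996

Depreciable base = $117,280 − $7,500 = $109,780.
Sum of the years' digits = 10+9+8+7+6+5+4+3+2+1 = 55.
Year 1: $109,780 × 10/55 = $19,960. Book value $97,320.
Year 2: $109,780 × 9/55 = $17,964. Book value $79,356.
Year 3: $109,780 × 8/55 = $15,968. Book value $63,388.
Year 4: $109,780 × 7/55 = $13,972. Book value $49,416.
Year 5: $109,780 × 6/55 = $11,976. Book value $37,440.
Year 6: $109,780 × 5/55 = $9,980. Book value $27,460.
Year 7: $109,780 × 4/55 = $7,984. Book value $19,476.
Year 8: $109,780 × 3/55 = $5,988. Book value $13,488.
Year 9: $109,780 × 2/55 = $3,992. Book value $9,496.
Year 10: $109,780 × 1/55 = $1,996. Book value $7,500.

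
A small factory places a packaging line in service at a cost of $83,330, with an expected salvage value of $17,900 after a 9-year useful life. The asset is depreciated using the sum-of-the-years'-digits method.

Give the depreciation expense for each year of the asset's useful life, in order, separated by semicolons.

$13,086; $11,632; $10,178; $8,724; $7,270; $5,816; $4,362; $2,908; $1,454

Depreciable base = $83,330 − $17,900 = $65,430.
Sum of the years' digits = 9+8+7+6+5+4+3+2+1 = 45.
Year 1: $65,430 × 9/45 = $13,086. Book value $70,244.
Year 2: $65,430 × 8/45 = $11,632. Book value $58,612.
Year 3: $65,430 × 7/45 = $10,178. Book value $48,434.
Year 4: $65,430 × 6/45 = $8,724. Book value $39,710.
Year 5: $65,430 × 5/45 = $7,270. Book value $32,440.
Year 6: $65,430 × 4/45 = $5,816. Book value $26,624.
Year 7: $65,430 × 3/45 = $4,362. Book value $22,262.
Year 8: $65,430 × 2/45 = $2,908. Book value $19,354.
Year 9: $65,430 × 1/45 = $1,454. Book value $17,900.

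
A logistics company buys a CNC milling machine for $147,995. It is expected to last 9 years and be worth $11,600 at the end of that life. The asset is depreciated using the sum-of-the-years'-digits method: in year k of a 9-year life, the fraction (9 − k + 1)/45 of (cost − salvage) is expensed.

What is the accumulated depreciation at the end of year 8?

$133,364

Depreciable base = $147,995 − $11,600 = $136,395.
Sum of the years' digits = 9+8+7+6+5+4+3+2+1 = 45.
Year 1: $136,395 × 9/45 = $27,279. Book value $120,716.
Year 2: $136,395 × 8/45 = $24,248. Book value $96,468.
Year 3: $136,395 × 7/45 = $21,217. Book value $75,251.
Year 4: $136,395 × 6/45 = $18,186. Book value $57,065.
Year 5: $136,395 × 5/45 = $15,155. Book value $41,910.
Year 6: $136,395 × 4/45 = $12,124. Book value $29,786.
Year 7: $136,395 × 3/45 = $9,093. Book value $20,693.
Year 8: $136,395 × 2/45 = $6,062. Book value $14,631.
Accumulated through year 8 = $147,995 − $14,631 = $133,364.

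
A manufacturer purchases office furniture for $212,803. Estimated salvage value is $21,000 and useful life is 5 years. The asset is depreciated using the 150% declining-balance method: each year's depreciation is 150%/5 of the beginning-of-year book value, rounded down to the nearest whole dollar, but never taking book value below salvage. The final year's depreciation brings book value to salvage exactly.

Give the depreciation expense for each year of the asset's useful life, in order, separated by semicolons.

$63,840; $44,688; $31,282; $21,897; $30,096

Depreciable base = $212,803 − $21,000 = $191,803.
Year 1: ⌊$212,803 × 150%/5⌋ = $63,840. Book value $148,963.
Year 2: ⌊$148,963 × 150%/5⌋ = $44,688. Book value $104,275.
Year 3: ⌊$104,275 × 150%/5⌋ = $31,282. Book value $72,993.
Year 4: ⌊$72,993 × 150%/5⌋ = $21,897. Book value $51,096.
Year 5 (final): $51,096 − $21,000 = $30,096. Book value $21,000.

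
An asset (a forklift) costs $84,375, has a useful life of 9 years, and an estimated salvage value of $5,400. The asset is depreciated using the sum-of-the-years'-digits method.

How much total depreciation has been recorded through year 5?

Depreciable base = $84,375 − $5,400 = $78,975.
Sum of the years' digits = 9+8+7+6+5+4+3+2+1 = 45.
Year 1: $78,975 × 9/45 = $15,795. Book value $68,580.
Year 2: $78,975 × 8/45 = $14,040. Book value $54,540.
Year 3: $78,975 × 7/45 = $12,285. Book value $42,255.
Year 4: $78,975 × 6/45 = $10,530. Book value $31,725.
Year 5: $78,975 × 5/45 = $8,775. Book value $22,950.
Accumulated through year 5 = $84,375 − $22,950 = $61,425.

$61,425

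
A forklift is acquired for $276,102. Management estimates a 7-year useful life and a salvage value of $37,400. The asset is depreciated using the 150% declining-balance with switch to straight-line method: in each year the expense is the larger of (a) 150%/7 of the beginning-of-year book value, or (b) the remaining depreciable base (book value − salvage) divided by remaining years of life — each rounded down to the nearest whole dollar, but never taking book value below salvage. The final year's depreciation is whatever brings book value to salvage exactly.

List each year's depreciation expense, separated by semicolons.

$59,164; $46,486; $36,525; $28,698; $22,609; $22,610; $22,610

Depreciable base = $276,102 − $37,400 = $238,702.
Year 1: DB = ⌊$276,102 × 150%/7⌋ = $59,164; SL = ⌊$238,702/7⌋ = $34,100 → take DB $59,164. Book value $216,938.
Year 2: DB = ⌊$216,938 × 150%/7⌋ = $46,486; SL = ⌊$179,538/6⌋ = $29,923 → take DB $46,486. Book value $170,452.
Year 3: DB = ⌊$170,452 × 150%/7⌋ = $36,525; SL = ⌊$133,052/5⌋ = $26,610 → take DB $36,525. Book value $133,927.
Year 4: DB = ⌊$133,927 × 150%/7⌋ = $28,698; SL = ⌊$96,527/4⌋ = $24,131 → take DB $28,698. Book value $105,229.
Year 5: DB = ⌊$105,229 × 150%/7⌋ = $22,549; SL = ⌊$67,829/3⌋ = $22,609 → take SL $22,609. Book value $82,620.
Year 6: DB = ⌊$82,620 × 150%/7⌋ = $17,704; SL = ⌊$45,220/2⌋ = $22,610 → take SL $22,610. Book value $60,010.
Year 7 (final): $60,010 − $37,400 = $22,610. Book value $37,400.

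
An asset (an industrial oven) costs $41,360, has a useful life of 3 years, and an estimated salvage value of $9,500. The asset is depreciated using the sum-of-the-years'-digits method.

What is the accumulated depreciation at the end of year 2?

Depreciable base = $41,360 − $9,500 = $31,860.
Sum of the years' digits = 3+2+1 = 6.
Year 1: $31,860 × 3/6 = $15,930. Book value $25,430.
Year 2: $31,860 × 2/6 = $10,620. Book value $14,810.
Accumulated through year 2 = $41,360 − $14,810 = $26,550.

$26,550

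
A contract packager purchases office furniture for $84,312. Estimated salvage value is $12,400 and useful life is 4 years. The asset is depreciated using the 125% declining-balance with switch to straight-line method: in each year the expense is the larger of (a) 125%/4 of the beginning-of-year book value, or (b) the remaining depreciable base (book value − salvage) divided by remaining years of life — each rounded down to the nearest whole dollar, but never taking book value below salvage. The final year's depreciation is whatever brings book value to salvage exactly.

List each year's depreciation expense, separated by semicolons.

$26,347; $18,114; $13,725; $13,726

Depreciable base = $84,312 − $12,400 = $71,912.
Year 1: DB = ⌊$84,312 × 125%/4⌋ = $26,347; SL = ⌊$71,912/4⌋ = $17,978 → take DB $26,347. Book value $57,965.
Year 2: DB = ⌊$57,965 × 125%/4⌋ = $18,114; SL = ⌊$45,565/3⌋ = $15,188 → take DB $18,114. Book value $39,851.
Year 3: DB = ⌊$39,851 × 125%/4⌋ = $12,453; SL = ⌊$27,451/2⌋ = $13,725 → take SL $13,725. Book value $26,126.
Year 4 (final): $26,126 − $12,400 = $13,726. Book value $12,400.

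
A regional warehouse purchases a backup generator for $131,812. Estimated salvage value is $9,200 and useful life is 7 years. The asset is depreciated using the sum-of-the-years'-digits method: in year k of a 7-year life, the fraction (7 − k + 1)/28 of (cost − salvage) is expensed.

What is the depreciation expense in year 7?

Depreciable base = $131,812 − $9,200 = $122,612.
Sum of the years' digits = 7+6+5+4+3+2+1 = 28.
Year 1: $122,612 × 7/28 = $30,653. Book value $101,159.
Year 2: $122,612 × 6/28 = $26,274. Book value $74,885.
Year 3: $122,612 × 5/28 = $21,895. Book value $52,990.
Year 4: $122,612 × 4/28 = $17,516. Book value $35,474.
Year 5: $122,612 × 3/28 = $13,137. Book value $22,337.
Year 6: $122,612 × 2/28 = $8,758. Book value $13,579.
Year 7: $122,612 × 1/28 = $4,379. Book value $9,200.

$4,379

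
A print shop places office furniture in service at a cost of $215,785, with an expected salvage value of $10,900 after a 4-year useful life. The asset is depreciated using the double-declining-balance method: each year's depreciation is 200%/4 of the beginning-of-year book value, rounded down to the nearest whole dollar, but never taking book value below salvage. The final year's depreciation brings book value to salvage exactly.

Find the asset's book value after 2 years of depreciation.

Depreciable base = $215,785 − $10,900 = $204,885.
Year 1: ⌊$215,785 × 200%/4⌋ = $107,892. Book value $107,893.
Year 2: ⌊$107,893 × 200%/4⌋ = $53,946. Book value $53,947.

$53,947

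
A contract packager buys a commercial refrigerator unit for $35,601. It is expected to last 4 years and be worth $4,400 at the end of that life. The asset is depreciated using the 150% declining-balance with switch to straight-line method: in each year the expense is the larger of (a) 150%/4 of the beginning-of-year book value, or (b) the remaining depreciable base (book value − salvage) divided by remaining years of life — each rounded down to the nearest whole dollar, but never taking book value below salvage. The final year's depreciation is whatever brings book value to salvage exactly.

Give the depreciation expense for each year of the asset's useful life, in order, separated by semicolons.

Depreciable base = $35,601 − $4,400 = $31,201.
Year 1: DB = ⌊$35,601 × 150%/4⌋ = $13,350; SL = ⌊$31,201/4⌋ = $7,800 → take DB $13,350. Book value $22,251.
Year 2: DB = ⌊$22,251 × 150%/4⌋ = $8,344; SL = ⌊$17,851/3⌋ = $5,950 → take DB $8,344. Book value $13,907.
Year 3: DB = ⌊$13,907 × 150%/4⌋ = $5,215; SL = ⌊$9,507/2⌋ = $4,753 → take DB $5,215. Book value $8,692.
Year 4 (final): $8,692 − $4,400 = $4,292. Book value $4,400.

$13,350; $8,344; $5,215; $4,292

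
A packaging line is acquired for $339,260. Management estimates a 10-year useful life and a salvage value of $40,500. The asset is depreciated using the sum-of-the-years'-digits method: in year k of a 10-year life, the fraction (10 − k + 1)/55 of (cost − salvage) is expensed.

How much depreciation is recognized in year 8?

$16,296

Depreciable base = $339,260 − $40,500 = $298,760.
Sum of the years' digits = 10+9+8+7+6+5+4+3+2+1 = 55.
Year 1: $298,760 × 10/55 = $54,320. Book value $284,940.
Year 2: $298,760 × 9/55 = $48,888. Book value $236,052.
Year 3: $298,760 × 8/55 = $43,456. Book value $192,596.
Year 4: $298,760 × 7/55 = $38,024. Book value $154,572.
Year 5: $298,760 × 6/55 = $32,592. Book value $121,980.
Year 6: $298,760 × 5/55 = $27,160. Book value $94,820.
Year 7: $298,760 × 4/55 = $21,728. Book value $73,092.
Year 8: $298,760 × 3/55 = $16,296. Book value $56,796.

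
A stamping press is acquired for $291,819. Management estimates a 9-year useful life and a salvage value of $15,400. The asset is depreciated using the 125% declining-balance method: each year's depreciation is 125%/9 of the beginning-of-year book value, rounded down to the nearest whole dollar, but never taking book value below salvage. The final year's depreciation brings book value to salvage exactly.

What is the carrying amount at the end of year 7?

Depreciable base = $291,819 − $15,400 = $276,419.
Year 1: ⌊$291,819 × 125%/9⌋ = $40,530. Book value $251,289.
Year 2: ⌊$251,289 × 125%/9⌋ = $34,901. Book value $216,388.
Year 3: ⌊$216,388 × 125%/9⌋ = $30,053. Book value $186,335.
Year 4: ⌊$186,335 × 125%/9⌋ = $25,879. Book value $160,456.
Year 5: ⌊$160,456 × 125%/9⌋ = $22,285. Book value $138,171.
Year 6: ⌊$138,171 × 125%/9⌋ = $19,190. Book value $118,981.
Year 7: ⌊$118,981 × 125%/9⌋ = $16,525. Book value $102,456.

$102,456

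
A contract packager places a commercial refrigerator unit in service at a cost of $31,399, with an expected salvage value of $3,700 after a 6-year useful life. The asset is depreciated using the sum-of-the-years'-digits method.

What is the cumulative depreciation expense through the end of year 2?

Depreciable base = $31,399 − $3,700 = $27,699.
Sum of the years' digits = 6+5+4+3+2+1 = 21.
Year 1: $27,699 × 6/21 = $7,914. Book value $23,485.
Year 2: $27,699 × 5/21 = $6,595. Book value $16,890.
Accumulated through year 2 = $31,399 − $16,890 = $14,509.

$14,509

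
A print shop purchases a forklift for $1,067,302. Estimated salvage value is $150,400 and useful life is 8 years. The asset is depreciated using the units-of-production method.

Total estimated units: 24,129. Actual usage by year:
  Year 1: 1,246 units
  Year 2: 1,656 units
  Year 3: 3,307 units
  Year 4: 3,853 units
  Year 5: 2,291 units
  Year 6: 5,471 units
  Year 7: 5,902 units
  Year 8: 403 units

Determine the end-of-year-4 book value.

$684,946

Depreciable base = $1,067,302 − $150,400 = $916,902.
Rate = $916,902 / 24,129 units = $38 per unit.
Year 1: 1,246 × $38 = $47,348. Book value $1,019,954.
Year 2: 1,656 × $38 = $62,928. Book value $957,026.
Year 3: 3,307 × $38 = $125,666. Book value $831,360.
Year 4: 3,853 × $38 = $146,414. Book value $684,946.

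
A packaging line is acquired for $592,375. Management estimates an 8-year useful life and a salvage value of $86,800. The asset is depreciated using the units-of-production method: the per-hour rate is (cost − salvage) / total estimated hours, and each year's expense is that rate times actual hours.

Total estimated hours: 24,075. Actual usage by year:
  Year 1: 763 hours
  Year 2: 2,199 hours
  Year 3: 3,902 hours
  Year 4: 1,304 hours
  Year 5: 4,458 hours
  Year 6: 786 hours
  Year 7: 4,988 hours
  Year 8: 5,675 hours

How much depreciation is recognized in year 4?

Depreciable base = $592,375 − $86,800 = $505,575.
Rate = $505,575 / 24,075 hours = $21 per hour.
Year 1: 763 × $21 = $16,023. Book value $576,352.
Year 2: 2,199 × $21 = $46,179. Book value $530,173.
Year 3: 3,902 × $21 = $81,942. Book value $448,231.
Year 4: 1,304 × $21 = $27,384. Book value $420,847.

$27,384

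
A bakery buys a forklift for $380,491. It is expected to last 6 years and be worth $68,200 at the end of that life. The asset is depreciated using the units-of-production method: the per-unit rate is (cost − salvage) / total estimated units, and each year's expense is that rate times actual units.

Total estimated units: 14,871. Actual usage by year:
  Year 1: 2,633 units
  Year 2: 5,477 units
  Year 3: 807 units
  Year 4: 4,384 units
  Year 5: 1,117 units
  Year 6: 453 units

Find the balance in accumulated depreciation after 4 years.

$279,321

Depreciable base = $380,491 − $68,200 = $312,291.
Rate = $312,291 / 14,871 units = $21 per unit.
Year 1: 2,633 × $21 = $55,293. Book value $325,198.
Year 2: 5,477 × $21 = $115,017. Book value $210,181.
Year 3: 807 × $21 = $16,947. Book value $193,234.
Year 4: 4,384 × $21 = $92,064. Book value $101,170.
Accumulated through year 4 = $380,491 − $101,170 = $279,321.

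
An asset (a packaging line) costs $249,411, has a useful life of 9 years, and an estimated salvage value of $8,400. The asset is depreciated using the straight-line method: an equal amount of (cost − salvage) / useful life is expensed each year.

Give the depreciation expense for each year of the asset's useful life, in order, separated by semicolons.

$26,779; $26,779; $26,779; $26,779; $26,779; $26,779; $26,779; $26,779; $26,779

Depreciable base = $249,411 − $8,400 = $241,011.
Annual expense = $241,011 / 9 = $26,779.
End of year 1: book value $222,632.
End of year 2: book value $195,853.
End of year 3: book value $169,074.
End of year 4: book value $142,295.
End of year 5: book value $115,516.
End of year 6: book value $88,737.
End of year 7: book value $61,958.
End of year 8: book value $35,179.
End of year 9: book value $8,400.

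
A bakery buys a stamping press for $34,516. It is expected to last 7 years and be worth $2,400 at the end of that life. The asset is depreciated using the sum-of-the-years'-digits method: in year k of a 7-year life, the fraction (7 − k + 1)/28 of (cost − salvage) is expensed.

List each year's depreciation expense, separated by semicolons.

Depreciable base = $34,516 − $2,400 = $32,116.
Sum of the years' digits = 7+6+5+4+3+2+1 = 28.
Year 1: $32,116 × 7/28 = $8,029. Book value $26,487.
Year 2: $32,116 × 6/28 = $6,882. Book value $19,605.
Year 3: $32,116 × 5/28 = $5,735. Book value $13,870.
Year 4: $32,116 × 4/28 = $4,588. Book value $9,282.
Year 5: $32,116 × 3/28 = $3,441. Book value $5,841.
Year 6: $32,116 × 2/28 = $2,294. Book value $3,547.
Year 7: $32,116 × 1/28 = $1,147. Book value $2,400.

$8,029; $6,882; $5,735; $4,588; $3,441; $2,294; $1,147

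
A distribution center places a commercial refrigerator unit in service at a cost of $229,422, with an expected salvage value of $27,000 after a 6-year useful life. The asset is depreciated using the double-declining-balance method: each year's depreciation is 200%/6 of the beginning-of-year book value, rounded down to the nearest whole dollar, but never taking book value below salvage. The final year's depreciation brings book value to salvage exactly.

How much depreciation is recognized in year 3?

$33,988

Depreciable base = $229,422 − $27,000 = $202,422.
Year 1: ⌊$229,422 × 200%/6⌋ = $76,474. Book value $152,948.
Year 2: ⌊$152,948 × 200%/6⌋ = $50,982. Book value $101,966.
Year 3: ⌊$101,966 × 200%/6⌋ = $33,988. Book value $67,978.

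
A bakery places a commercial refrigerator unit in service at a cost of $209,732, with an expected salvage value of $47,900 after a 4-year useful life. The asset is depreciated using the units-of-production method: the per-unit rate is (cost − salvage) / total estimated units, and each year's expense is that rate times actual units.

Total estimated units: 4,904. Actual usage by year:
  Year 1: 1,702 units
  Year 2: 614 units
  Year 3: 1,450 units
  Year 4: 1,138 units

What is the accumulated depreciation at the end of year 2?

Depreciable base = $209,732 − $47,900 = $161,832.
Rate = $161,832 / 4,904 units = $33 per unit.
Year 1: 1,702 × $33 = $56,166. Book value $153,566.
Year 2: 614 × $33 = $20,262. Book value $133,304.
Accumulated through year 2 = $209,732 − $133,304 = $76,428.

$76,428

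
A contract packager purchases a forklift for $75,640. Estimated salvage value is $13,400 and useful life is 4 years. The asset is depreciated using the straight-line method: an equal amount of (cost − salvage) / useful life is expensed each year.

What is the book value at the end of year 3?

$28,960

Depreciable base = $75,640 − $13,400 = $62,240.
Annual expense = $62,240 / 4 = $15,560.
End of year 1: book value $60,080.
End of year 2: book value $44,520.
End of year 3: book value $28,960.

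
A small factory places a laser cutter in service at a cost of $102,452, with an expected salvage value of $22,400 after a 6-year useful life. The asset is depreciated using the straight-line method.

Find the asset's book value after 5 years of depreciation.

Depreciable base = $102,452 − $22,400 = $80,052.
Annual expense = $80,052 / 6 = $13,342.
End of year 1: book value $89,110.
End of year 2: book value $75,768.
End of year 3: book value $62,426.
End of year 4: book value $49,084.
End of year 5: book value $35,742.

$35,742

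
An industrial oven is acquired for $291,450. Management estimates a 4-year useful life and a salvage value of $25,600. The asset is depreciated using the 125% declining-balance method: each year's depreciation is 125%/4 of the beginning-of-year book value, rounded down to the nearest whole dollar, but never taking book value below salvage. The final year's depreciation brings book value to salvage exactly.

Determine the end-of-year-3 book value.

Depreciable base = $291,450 − $25,600 = $265,850.
Year 1: ⌊$291,450 × 125%/4⌋ = $91,078. Book value $200,372.
Year 2: ⌊$200,372 × 125%/4⌋ = $62,616. Book value $137,756.
Year 3: ⌊$137,756 × 125%/4⌋ = $43,048. Book value $94,708.

$94,708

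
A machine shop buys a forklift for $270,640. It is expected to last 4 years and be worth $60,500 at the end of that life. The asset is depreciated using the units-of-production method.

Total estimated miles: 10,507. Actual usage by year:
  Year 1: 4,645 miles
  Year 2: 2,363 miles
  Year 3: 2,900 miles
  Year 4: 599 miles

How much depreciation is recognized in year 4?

$11,980

Depreciable base = $270,640 − $60,500 = $210,140.
Rate = $210,140 / 10,507 miles = $20 per mile.
Year 1: 4,645 × $20 = $92,900. Book value $177,740.
Year 2: 2,363 × $20 = $47,260. Book value $130,480.
Year 3: 2,900 × $20 = $58,000. Book value $72,480.
Year 4: 599 × $20 = $11,980. Book value $60,500.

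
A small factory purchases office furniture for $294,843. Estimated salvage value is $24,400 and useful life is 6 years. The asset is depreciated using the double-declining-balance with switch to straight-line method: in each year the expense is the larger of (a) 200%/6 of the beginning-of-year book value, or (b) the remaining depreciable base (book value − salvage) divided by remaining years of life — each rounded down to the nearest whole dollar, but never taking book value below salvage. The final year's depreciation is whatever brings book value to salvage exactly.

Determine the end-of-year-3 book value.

Depreciable base = $294,843 − $24,400 = $270,443.
Year 1: DB = ⌊$294,843 × 200%/6⌋ = $98,281; SL = ⌊$270,443/6⌋ = $45,073 → take DB $98,281. Book value $196,562.
Year 2: DB = ⌊$196,562 × 200%/6⌋ = $65,520; SL = ⌊$172,162/5⌋ = $34,432 → take DB $65,520. Book value $131,042.
Year 3: DB = ⌊$131,042 × 200%/6⌋ = $43,680; SL = ⌊$106,642/4⌋ = $26,660 → take DB $43,680. Book value $87,362.

$87,362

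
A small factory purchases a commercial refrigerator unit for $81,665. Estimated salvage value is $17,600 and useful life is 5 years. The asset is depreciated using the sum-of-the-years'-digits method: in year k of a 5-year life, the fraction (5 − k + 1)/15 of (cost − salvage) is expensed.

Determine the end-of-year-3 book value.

$30,413

Depreciable base = $81,665 − $17,600 = $64,065.
Sum of the years' digits = 5+4+3+2+1 = 15.
Year 1: $64,065 × 5/15 = $21,355. Book value $60,310.
Year 2: $64,065 × 4/15 = $17,084. Book value $43,226.
Year 3: $64,065 × 3/15 = $12,813. Book value $30,413.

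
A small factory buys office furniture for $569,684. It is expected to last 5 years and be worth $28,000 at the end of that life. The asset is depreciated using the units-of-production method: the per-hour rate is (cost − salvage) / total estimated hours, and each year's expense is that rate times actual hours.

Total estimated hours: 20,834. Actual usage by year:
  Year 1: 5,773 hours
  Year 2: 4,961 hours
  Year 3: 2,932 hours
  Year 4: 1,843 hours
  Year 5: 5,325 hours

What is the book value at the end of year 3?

$214,368

Depreciable base = $569,684 − $28,000 = $541,684.
Rate = $541,684 / 20,834 hours = $26 per hour.
Year 1: 5,773 × $26 = $150,098. Book value $419,586.
Year 2: 4,961 × $26 = $128,986. Book value $290,600.
Year 3: 2,932 × $26 = $76,232. Book value $214,368.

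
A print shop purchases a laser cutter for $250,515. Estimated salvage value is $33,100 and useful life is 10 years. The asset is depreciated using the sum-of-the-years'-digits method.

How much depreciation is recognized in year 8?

Depreciable base = $250,515 − $33,100 = $217,415.
Sum of the years' digits = 10+9+8+7+6+5+4+3+2+1 = 55.
Year 1: $217,415 × 10/55 = $39,530. Book value $210,985.
Year 2: $217,415 × 9/55 = $35,577. Book value $175,408.
Year 3: $217,415 × 8/55 = $31,624. Book value $143,784.
Year 4: $217,415 × 7/55 = $27,671. Book value $116,113.
Year 5: $217,415 × 6/55 = $23,718. Book value $92,395.
Year 6: $217,415 × 5/55 = $19,765. Book value $72,630.
Year 7: $217,415 × 4/55 = $15,812. Book value $56,818.
Year 8: $217,415 × 3/55 = $11,859. Book value $44,959.

$11,859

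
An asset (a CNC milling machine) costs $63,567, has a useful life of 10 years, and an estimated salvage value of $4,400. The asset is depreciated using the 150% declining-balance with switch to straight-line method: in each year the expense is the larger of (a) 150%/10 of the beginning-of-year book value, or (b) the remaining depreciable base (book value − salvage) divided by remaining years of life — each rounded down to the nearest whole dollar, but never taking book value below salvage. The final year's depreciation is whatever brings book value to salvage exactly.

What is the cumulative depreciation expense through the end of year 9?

$54,405

Depreciable base = $63,567 − $4,400 = $59,167.
Year 1: DB = ⌊$63,567 × 150%/10⌋ = $9,535; SL = ⌊$59,167/10⌋ = $5,916 → take DB $9,535. Book value $54,032.
Year 2: DB = ⌊$54,032 × 150%/10⌋ = $8,104; SL = ⌊$49,632/9⌋ = $5,514 → take DB $8,104. Book value $45,928.
Year 3: DB = ⌊$45,928 × 150%/10⌋ = $6,889; SL = ⌊$41,528/8⌋ = $5,191 → take DB $6,889. Book value $39,039.
Year 4: DB = ⌊$39,039 × 150%/10⌋ = $5,855; SL = ⌊$34,639/7⌋ = $4,948 → take DB $5,855. Book value $33,184.
Year 5: DB = ⌊$33,184 × 150%/10⌋ = $4,977; SL = ⌊$28,784/6⌋ = $4,797 → take DB $4,977. Book value $28,207.
Year 6: DB = ⌊$28,207 × 150%/10⌋ = $4,231; SL = ⌊$23,807/5⌋ = $4,761 → take SL $4,761. Book value $23,446.
Year 7: DB = ⌊$23,446 × 150%/10⌋ = $3,516; SL = ⌊$19,046/4⌋ = $4,761 → take SL $4,761. Book value $18,685.
Year 8: DB = ⌊$18,685 × 150%/10⌋ = $2,802; SL = ⌊$14,285/3⌋ = $4,761 → take SL $4,761. Book value $13,924.
Year 9: DB = ⌊$13,924 × 150%/10⌋ = $2,088; SL = ⌊$9,524/2⌋ = $4,762 → take SL $4,762. Book value $9,162.
Accumulated through year 9 = $63,567 − $9,162 = $54,405.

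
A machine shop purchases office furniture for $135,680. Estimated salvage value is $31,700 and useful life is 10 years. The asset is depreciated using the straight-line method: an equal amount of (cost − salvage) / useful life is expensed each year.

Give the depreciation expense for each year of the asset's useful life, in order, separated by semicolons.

Depreciable base = $135,680 − $31,700 = $103,980.
Annual expense = $103,980 / 10 = $10,398.
End of year 1: book value $125,282.
End of year 2: book value $114,884.
End of year 3: book value $104,486.
End of year 4: book value $94,088.
End of year 5: book value $83,690.
End of year 6: book value $73,292.
End of year 7: book value $62,894.
End of year 8: book value $52,496.
End of year 9: book value $42,098.
End of year 10: book value $31,700.

$10,398; $10,398; $10,398; $10,398; $10,398; $10,398; $10,398; $10,398; $10,398; $10,398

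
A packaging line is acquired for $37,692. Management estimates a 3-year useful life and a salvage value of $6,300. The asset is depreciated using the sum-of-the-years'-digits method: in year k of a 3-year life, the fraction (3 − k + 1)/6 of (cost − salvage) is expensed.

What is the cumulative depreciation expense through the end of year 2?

Depreciable base = $37,692 − $6,300 = $31,392.
Sum of the years' digits = 3+2+1 = 6.
Year 1: $31,392 × 3/6 = $15,696. Book value $21,996.
Year 2: $31,392 × 2/6 = $10,464. Book value $11,532.
Accumulated through year 2 = $37,692 − $11,532 = $26,160.

$26,160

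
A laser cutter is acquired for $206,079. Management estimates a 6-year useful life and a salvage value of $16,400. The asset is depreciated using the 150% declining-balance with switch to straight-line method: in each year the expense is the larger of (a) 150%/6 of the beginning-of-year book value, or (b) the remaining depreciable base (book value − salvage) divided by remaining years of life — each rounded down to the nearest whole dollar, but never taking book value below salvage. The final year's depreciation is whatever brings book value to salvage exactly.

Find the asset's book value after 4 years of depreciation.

$63,427

Depreciable base = $206,079 − $16,400 = $189,679.
Year 1: DB = ⌊$206,079 × 150%/6⌋ = $51,519; SL = ⌊$189,679/6⌋ = $31,613 → take DB $51,519. Book value $154,560.
Year 2: DB = ⌊$154,560 × 150%/6⌋ = $38,640; SL = ⌊$138,160/5⌋ = $27,632 → take DB $38,640. Book value $115,920.
Year 3: DB = ⌊$115,920 × 150%/6⌋ = $28,980; SL = ⌊$99,520/4⌋ = $24,880 → take DB $28,980. Book value $86,940.
Year 4: DB = ⌊$86,940 × 150%/6⌋ = $21,735; SL = ⌊$70,540/3⌋ = $23,513 → take SL $23,513. Book value $63,427.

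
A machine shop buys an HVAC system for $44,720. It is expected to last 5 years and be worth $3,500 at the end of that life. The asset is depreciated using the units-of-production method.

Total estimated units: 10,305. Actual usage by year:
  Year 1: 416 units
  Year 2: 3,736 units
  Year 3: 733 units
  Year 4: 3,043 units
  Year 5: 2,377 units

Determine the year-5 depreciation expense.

Depreciable base = $44,720 − $3,500 = $41,220.
Rate = $41,220 / 10,305 units = $4 per unit.
Year 1: 416 × $4 = $1,664. Book value $43,056.
Year 2: 3,736 × $4 = $14,944. Book value $28,112.
Year 3: 733 × $4 = $2,932. Book value $25,180.
Year 4: 3,043 × $4 = $12,172. Book value $13,008.
Year 5: 2,377 × $4 = $9,508. Book value $3,500.

$9,508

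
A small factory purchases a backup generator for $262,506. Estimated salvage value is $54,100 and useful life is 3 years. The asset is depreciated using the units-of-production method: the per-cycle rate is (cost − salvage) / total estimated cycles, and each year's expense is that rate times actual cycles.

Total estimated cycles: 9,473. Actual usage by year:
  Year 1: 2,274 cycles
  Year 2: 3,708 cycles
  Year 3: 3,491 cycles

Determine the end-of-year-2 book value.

Depreciable base = $262,506 − $54,100 = $208,406.
Rate = $208,406 / 9,473 cycles = $22 per cycle.
Year 1: 2,274 × $22 = $50,028. Book value $212,478.
Year 2: 3,708 × $22 = $81,576. Book value $130,902.

$130,902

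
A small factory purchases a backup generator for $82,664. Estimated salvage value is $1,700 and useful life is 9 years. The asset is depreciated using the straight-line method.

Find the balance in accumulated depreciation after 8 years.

$71,968

Depreciable base = $82,664 − $1,700 = $80,964.
Annual expense = $80,964 / 9 = $8,996.
End of year 1: book value $73,668.
End of year 2: book value $64,672.
End of year 3: book value $55,676.
End of year 4: book value $46,680.
End of year 5: book value $37,684.
End of year 6: book value $28,688.
End of year 7: book value $19,692.
End of year 8: book value $10,696.
Accumulated through year 8 = $82,664 − $10,696 = $71,968.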